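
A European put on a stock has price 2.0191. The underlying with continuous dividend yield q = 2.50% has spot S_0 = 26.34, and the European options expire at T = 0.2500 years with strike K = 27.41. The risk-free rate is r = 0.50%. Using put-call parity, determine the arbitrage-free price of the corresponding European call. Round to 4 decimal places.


Answer: Call price = 0.8192

Derivation:
Put-call parity: C - P = S_0 * exp(-qT) - K * exp(-rT).
S_0 * exp(-qT) = 26.3400 * 0.99376949 = 26.17588838
K * exp(-rT) = 27.4100 * 0.99875078 = 27.37575891
C = P + S*exp(-qT) - K*exp(-rT)
C = 2.0191 + 26.17588838 - 27.37575891 = 0.8192


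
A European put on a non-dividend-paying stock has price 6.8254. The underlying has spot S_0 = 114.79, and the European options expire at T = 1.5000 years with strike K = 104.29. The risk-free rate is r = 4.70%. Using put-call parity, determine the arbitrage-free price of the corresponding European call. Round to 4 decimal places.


Put-call parity: C - P = S_0 * exp(-qT) - K * exp(-rT).
S_0 * exp(-qT) = 114.7900 * 1.00000000 = 114.79000000
K * exp(-rT) = 104.2900 * 0.93192774 = 97.19074396
C = P + S*exp(-qT) - K*exp(-rT)
C = 6.8254 + 114.79000000 - 97.19074396 = 24.4247

Answer: Call price = 24.4247


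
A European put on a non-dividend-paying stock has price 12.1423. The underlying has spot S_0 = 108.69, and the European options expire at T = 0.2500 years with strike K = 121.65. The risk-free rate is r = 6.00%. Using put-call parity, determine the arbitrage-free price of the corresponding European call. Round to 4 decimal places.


Put-call parity: C - P = S_0 * exp(-qT) - K * exp(-rT).
S_0 * exp(-qT) = 108.6900 * 1.00000000 = 108.69000000
K * exp(-rT) = 121.6500 * 0.98511194 = 119.83886745
C = P + S*exp(-qT) - K*exp(-rT)
C = 12.1423 + 108.69000000 - 119.83886745 = 0.9934

Answer: Call price = 0.9934


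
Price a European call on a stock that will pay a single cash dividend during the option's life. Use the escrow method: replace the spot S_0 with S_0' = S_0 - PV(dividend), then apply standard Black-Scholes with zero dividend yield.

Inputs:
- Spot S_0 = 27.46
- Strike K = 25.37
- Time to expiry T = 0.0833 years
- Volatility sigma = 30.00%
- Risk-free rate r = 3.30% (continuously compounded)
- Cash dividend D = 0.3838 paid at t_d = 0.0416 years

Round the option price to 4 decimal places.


PV(D) = D * exp(-r * t_d) = 0.3838 * 0.99862814 = 0.38327348
S_0' = S_0 - PV(D) = 27.4600 - 0.38327348 = 27.07672652
d1 = (ln(S_0'/K) + (r + sigma^2/2)*T) / (sigma*sqrt(T)) = 0.82698394
d2 = d1 - sigma*sqrt(T) = 0.74039873
exp(-rT) = 0.99725487
N(d1) = 0.79587692; N(d2) = 0.77047095
C = S_0' * N(d1) - K * exp(-rT) * N(d2) = 27.07672652 * 0.79587692 - 25.3700 * 0.99725487 * 0.77047095 = 2.0566

Answer: Price = 2.0566


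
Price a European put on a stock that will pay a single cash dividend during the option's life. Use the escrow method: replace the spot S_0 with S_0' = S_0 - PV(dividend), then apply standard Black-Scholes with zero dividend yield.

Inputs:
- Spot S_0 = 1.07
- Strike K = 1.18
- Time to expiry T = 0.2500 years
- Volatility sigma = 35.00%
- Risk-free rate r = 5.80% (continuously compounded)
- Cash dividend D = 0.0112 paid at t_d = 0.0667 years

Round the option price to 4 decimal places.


PV(D) = D * exp(-r * t_d) = 0.0112 * 0.99613887 = 0.01115676
S_0' = S_0 - PV(D) = 1.0700 - 0.01115676 = 1.05884324
d1 = (ln(S_0'/K) + (r + sigma^2/2)*T) / (sigma*sqrt(T)) = -0.44871374
d2 = d1 - sigma*sqrt(T) = -0.62371374
exp(-rT) = 0.98560462
N(-d1) = 0.67318092; N(-d2) = 0.73359220
P = K * exp(-rT) * N(-d2) - S_0' * N(-d1) = 1.1800 * 0.98560462 * 0.73359220 - 1.05884324 * 0.67318092 = 0.1404

Answer: Price = 0.1404


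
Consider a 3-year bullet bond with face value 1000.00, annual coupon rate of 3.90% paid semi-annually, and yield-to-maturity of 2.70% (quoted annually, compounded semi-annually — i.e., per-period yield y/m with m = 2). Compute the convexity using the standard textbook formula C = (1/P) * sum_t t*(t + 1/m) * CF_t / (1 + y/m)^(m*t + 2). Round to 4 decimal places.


Answer: Convexity = 9.6009

Derivation:
Coupon per period c = face * coupon_rate / m = 19.500000
Periods per year m = 2; per-period yield y/m = 0.013500
Number of cashflows N = 6
Cashflows (t years, CF_t, discount factor 1/(1+y/m)^(m*t), PV):
  t = 0.5000: CF_t = 19.500000, DF = 0.986680, PV = 19.240257
  t = 1.0000: CF_t = 19.500000, DF = 0.973537, PV = 18.983973
  t = 1.5000: CF_t = 19.500000, DF = 0.960569, PV = 18.731103
  t = 2.0000: CF_t = 19.500000, DF = 0.947774, PV = 18.481601
  t = 2.5000: CF_t = 19.500000, DF = 0.935150, PV = 18.235423
  t = 3.0000: CF_t = 1019.500000, DF = 0.922694, PV = 940.686068
Price P = sum_t PV_t = 1034.358425
Convexity numerator sum_t t*(t + 1/m) * CF_t / (1+y/m)^(m*t + 2):
  t = 0.5000: term = 9.365552
  t = 1.0000: term = 27.722402
  t = 1.5000: term = 54.706270
  t = 2.0000: term = 89.962621
  t = 2.5000: term = 133.146454
  t = 3.0000: term = 9615.823982
Convexity = (1/P) * sum = 9930.727279 / 1034.358425 = 9.600857


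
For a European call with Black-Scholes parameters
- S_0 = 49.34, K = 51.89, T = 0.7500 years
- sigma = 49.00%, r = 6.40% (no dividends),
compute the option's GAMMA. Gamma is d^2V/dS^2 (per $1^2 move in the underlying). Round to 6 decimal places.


d1 = 0.2065417984; d2 = -0.2178106495
phi(d1) = 0.3905230477; exp(-qT) = 1.0000000000; exp(-rT) = 0.9531337871
Gamma = exp(-qT) * phi(d1) / (S * sigma * sqrt(T)) = 1.0000000000 * 0.3905230477 / (49.3400 * 0.4900 * 0.8660254038) = 0.018652

Answer: Gamma = 0.018652


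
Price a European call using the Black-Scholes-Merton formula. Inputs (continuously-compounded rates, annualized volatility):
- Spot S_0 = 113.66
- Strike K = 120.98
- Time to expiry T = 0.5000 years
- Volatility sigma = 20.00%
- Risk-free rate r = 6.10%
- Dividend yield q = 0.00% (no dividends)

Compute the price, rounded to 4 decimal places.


d1 = (ln(S/K) + (r - q + 0.5*sigma^2) * T) / (sigma * sqrt(T)) = -0.15495331
d2 = d1 - sigma * sqrt(T) = -0.29637466
exp(-rT) = 0.96996043; exp(-qT) = 1.00000000
C = S_0 * exp(-qT) * N(d1) - K * exp(-rT) * N(d2)
N(d1) = 0.43842906; N(d2) = 0.38347199
C = 113.6600 * 1.00000000 * 0.43842906 - 120.9800 * 0.96996043 * 0.38347199 = 4.8330

Answer: Price = 4.8330


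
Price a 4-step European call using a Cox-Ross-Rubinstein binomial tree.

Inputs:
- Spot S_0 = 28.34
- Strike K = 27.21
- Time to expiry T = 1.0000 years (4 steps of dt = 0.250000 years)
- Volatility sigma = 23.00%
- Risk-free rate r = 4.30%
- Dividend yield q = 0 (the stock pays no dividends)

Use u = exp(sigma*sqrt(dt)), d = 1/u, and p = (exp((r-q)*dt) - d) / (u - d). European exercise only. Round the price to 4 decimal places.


dt = T/N = 0.250000
u = exp(sigma*sqrt(dt)) = 1.121873; d = 1/u = 0.891366
p = (exp((r-q)*dt) - d) / (u - d) = 0.518169
Discount per step: exp(-r*dt) = 0.989308
Stock lattice S(k, i) with i counting down-moves:
  k=0: S(0,0) = 28.3400
  k=1: S(1,0) = 31.7939; S(1,1) = 25.2613
  k=2: S(2,0) = 35.6687; S(2,1) = 28.3400; S(2,2) = 22.5171
  k=3: S(3,0) = 40.0158; S(3,1) = 31.7939; S(3,2) = 25.2613; S(3,3) = 20.0710
  k=4: S(4,0) = 44.8927; S(4,1) = 35.6687; S(4,2) = 28.3400; S(4,3) = 22.5171; S(4,4) = 17.8906
Terminal payoffs V(N, i) = max(S_T - K, 0):
  V(4,0) = 17.682657; V(4,1) = 8.458724; V(4,2) = 1.130000; V(4,3) = 0.000000; V(4,4) = 0.000000
Backward induction: V(k, i) = exp(-r*dt) * [p * V(k+1, i) + (1-p) * V(k+1, i+1)].
  V(3,0) = exp(-r*dt) * [p*17.682657 + (1-p)*8.458724] = 13.096735
  V(3,1) = exp(-r*dt) * [p*8.458724 + (1-p)*1.130000] = 4.874834
  V(3,2) = exp(-r*dt) * [p*1.130000 + (1-p)*0.000000] = 0.579271
  V(3,3) = exp(-r*dt) * [p*0.000000 + (1-p)*0.000000] = 0.000000
  V(2,0) = exp(-r*dt) * [p*13.096735 + (1-p)*4.874834] = 9.037495
  V(2,1) = exp(-r*dt) * [p*4.874834 + (1-p)*0.579271] = 2.775107
  V(2,2) = exp(-r*dt) * [p*0.579271 + (1-p)*0.000000] = 0.296951
  V(1,0) = exp(-r*dt) * [p*9.037495 + (1-p)*2.775107] = 5.955716
  V(1,1) = exp(-r*dt) * [p*2.775107 + (1-p)*0.296951] = 1.564151
  V(0,0) = exp(-r*dt) * [p*5.955716 + (1-p)*1.564151] = 3.798670

Answer: Price = V(0,0) = 3.7987


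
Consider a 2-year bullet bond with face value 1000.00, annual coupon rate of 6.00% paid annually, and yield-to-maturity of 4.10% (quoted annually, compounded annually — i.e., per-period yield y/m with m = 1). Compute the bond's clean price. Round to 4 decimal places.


Coupon per period c = face * coupon_rate / m = 60.000000
Periods per year m = 1; per-period yield y/m = 0.041000
Number of cashflows N = 2
Cashflows (t years, CF_t, discount factor 1/(1+y/m)^(m*t), PV):
  t = 1.0000: CF_t = 60.000000, DF = 0.960615, PV = 57.636888
  t = 2.0000: CF_t = 1060.000000, DF = 0.922781, PV = 978.147628
Price P = sum_t PV_t = 1035.784516

Answer: Price = 1035.7845


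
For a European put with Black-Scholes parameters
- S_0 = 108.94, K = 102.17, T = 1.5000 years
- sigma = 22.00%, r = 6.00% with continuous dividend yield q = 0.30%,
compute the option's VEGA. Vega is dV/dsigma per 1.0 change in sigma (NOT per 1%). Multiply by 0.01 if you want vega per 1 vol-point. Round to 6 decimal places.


d1 = 0.6901592461; d2 = 0.4207153744
phi(d1) = 0.3143971053; exp(-qT) = 0.9955101098; exp(-rT) = 0.9139311853
Vega = S * exp(-qT) * phi(d1) * sqrt(T) = 108.9400 * 0.9955101098 * 0.3143971053 * 1.2247448714 = 41.759685

Answer: Vega = 41.759685


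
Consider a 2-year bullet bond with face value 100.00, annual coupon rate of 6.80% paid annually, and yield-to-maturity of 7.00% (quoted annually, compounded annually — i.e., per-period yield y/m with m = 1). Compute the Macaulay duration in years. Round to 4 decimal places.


Answer: Macaulay duration = 1.9362 years

Derivation:
Coupon per period c = face * coupon_rate / m = 6.800000
Periods per year m = 1; per-period yield y/m = 0.070000
Number of cashflows N = 2
Cashflows (t years, CF_t, discount factor 1/(1+y/m)^(m*t), PV):
  t = 1.0000: CF_t = 6.800000, DF = 0.934579, PV = 6.355140
  t = 2.0000: CF_t = 106.800000, DF = 0.873439, PV = 93.283256
Price P = sum_t PV_t = 99.638396
Macaulay numerator sum_t t * PV_t:
  t * PV_t at t = 1.0000: 6.355140
  t * PV_t at t = 2.0000: 186.566512
Macaulay duration D = (sum_t t * PV_t) / P = 192.921653 / 99.638396 = 1.936218


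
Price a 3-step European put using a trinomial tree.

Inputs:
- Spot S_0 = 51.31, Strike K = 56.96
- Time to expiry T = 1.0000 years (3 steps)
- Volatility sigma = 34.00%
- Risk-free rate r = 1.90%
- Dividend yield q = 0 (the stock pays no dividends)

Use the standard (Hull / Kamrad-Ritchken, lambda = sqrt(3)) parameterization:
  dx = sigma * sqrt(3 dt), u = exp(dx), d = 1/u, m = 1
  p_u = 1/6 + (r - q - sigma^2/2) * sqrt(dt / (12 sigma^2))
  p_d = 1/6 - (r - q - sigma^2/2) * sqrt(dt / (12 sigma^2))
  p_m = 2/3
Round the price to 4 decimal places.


Answer: Price = V(0,0) = 9.8586

Derivation:
dt = T/N = 0.333333; dx = sigma*sqrt(3*dt) = 0.340000
u = exp(dx) = 1.404948; d = 1/u = 0.711770
p_u = 0.147647, p_m = 0.666667, p_d = 0.185686
Discount per step: exp(-r*dt) = 0.993687
Stock lattice S(k, j) with j the centered position index:
  k=0: S(0,+0) = 51.3100
  k=1: S(1,-1) = 36.5209; S(1,+0) = 51.3100; S(1,+1) = 72.0879
  k=2: S(2,-2) = 25.9945; S(2,-1) = 36.5209; S(2,+0) = 51.3100; S(2,+1) = 72.0879; S(2,+2) = 101.2797
  k=3: S(3,-3) = 18.5021; S(3,-2) = 25.9945; S(3,-1) = 36.5209; S(3,+0) = 51.3100; S(3,+1) = 72.0879; S(3,+2) = 101.2797; S(3,+3) = 142.2926
Terminal payoffs V(N, j) = max(K - S_T, 0):
  V(3,-3) = 38.457874; V(3,-2) = 30.965482; V(3,-1) = 20.439065; V(3,+0) = 5.650000; V(3,+1) = 0.000000; V(3,+2) = 0.000000; V(3,+3) = 0.000000
Backward induction: V(k, j) = exp(-r*dt) * [p_u * V(k+1, j+1) + p_m * V(k+1, j) + p_d * V(k+1, j-1)]
  V(2,-2) = exp(-r*dt) * [p_u*20.439065 + p_m*30.965482 + p_d*38.457874] = 30.608056
  V(2,-1) = exp(-r*dt) * [p_u*5.650000 + p_m*20.439065 + p_d*30.965482] = 20.082521
  V(2,+0) = exp(-r*dt) * [p_u*0.000000 + p_m*5.650000 + p_d*20.439065] = 7.514180
  V(2,+1) = exp(-r*dt) * [p_u*0.000000 + p_m*0.000000 + p_d*5.650000] = 1.042504
  V(2,+2) = exp(-r*dt) * [p_u*0.000000 + p_m*0.000000 + p_d*0.000000] = 0.000000
  V(1,-1) = exp(-r*dt) * [p_u*7.514180 + p_m*20.082521 + p_d*30.608056] = 20.053879
  V(1,+0) = exp(-r*dt) * [p_u*1.042504 + p_m*7.514180 + p_d*20.082521] = 8.836284
  V(1,+1) = exp(-r*dt) * [p_u*0.000000 + p_m*1.042504 + p_d*7.514180] = 2.077086
  V(0,+0) = exp(-r*dt) * [p_u*2.077086 + p_m*8.836284 + p_d*20.053879] = 9.858625


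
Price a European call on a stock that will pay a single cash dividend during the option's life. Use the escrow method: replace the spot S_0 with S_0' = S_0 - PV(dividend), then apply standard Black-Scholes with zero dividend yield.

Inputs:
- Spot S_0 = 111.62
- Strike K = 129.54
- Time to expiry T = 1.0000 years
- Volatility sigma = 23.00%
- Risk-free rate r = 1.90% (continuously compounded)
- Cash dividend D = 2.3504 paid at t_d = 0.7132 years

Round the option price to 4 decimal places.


PV(D) = D * exp(-r * t_d) = 2.3504 * 0.98654060 = 2.31876502
S_0' = S_0 - PV(D) = 111.6200 - 2.31876502 = 109.30123498
d1 = (ln(S_0'/K) + (r + sigma^2/2)*T) / (sigma*sqrt(T)) = -0.54100878
d2 = d1 - sigma*sqrt(T) = -0.77100878
exp(-rT) = 0.98117936
N(d1) = 0.29425077; N(d2) = 0.22035086
C = S_0' * N(d1) - K * exp(-rT) * N(d2) = 109.30123498 * 0.29425077 - 129.5400 * 0.98117936 * 0.22035086 = 4.1549

Answer: Price = 4.1549


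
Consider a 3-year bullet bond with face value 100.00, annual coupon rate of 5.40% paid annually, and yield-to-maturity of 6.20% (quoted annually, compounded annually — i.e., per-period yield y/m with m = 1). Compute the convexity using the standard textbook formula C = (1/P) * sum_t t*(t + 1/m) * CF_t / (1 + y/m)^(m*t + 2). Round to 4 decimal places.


Answer: Convexity = 9.9189

Derivation:
Coupon per period c = face * coupon_rate / m = 5.400000
Periods per year m = 1; per-period yield y/m = 0.062000
Number of cashflows N = 3
Cashflows (t years, CF_t, discount factor 1/(1+y/m)^(m*t), PV):
  t = 1.0000: CF_t = 5.400000, DF = 0.941620, PV = 5.084746
  t = 2.0000: CF_t = 5.400000, DF = 0.886647, PV = 4.787896
  t = 3.0000: CF_t = 105.400000, DF = 0.834885, PV = 87.996837
Price P = sum_t PV_t = 97.869479
Convexity numerator sum_t t*(t + 1/m) * CF_t / (1+y/m)^(m*t + 2):
  t = 1.0000: term = 9.016754
  t = 2.0000: term = 25.471056
  t = 3.0000: term = 936.266045
Convexity = (1/P) * sum = 970.753854 / 97.869479 = 9.918862


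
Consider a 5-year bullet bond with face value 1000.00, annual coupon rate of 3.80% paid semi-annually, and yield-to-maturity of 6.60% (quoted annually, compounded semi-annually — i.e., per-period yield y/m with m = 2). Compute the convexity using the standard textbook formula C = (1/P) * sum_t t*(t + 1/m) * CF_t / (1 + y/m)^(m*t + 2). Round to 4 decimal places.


Coupon per period c = face * coupon_rate / m = 19.000000
Periods per year m = 2; per-period yield y/m = 0.033000
Number of cashflows N = 10
Cashflows (t years, CF_t, discount factor 1/(1+y/m)^(m*t), PV):
  t = 0.5000: CF_t = 19.000000, DF = 0.968054, PV = 18.393030
  t = 1.0000: CF_t = 19.000000, DF = 0.937129, PV = 17.805450
  t = 1.5000: CF_t = 19.000000, DF = 0.907192, PV = 17.236641
  t = 2.0000: CF_t = 19.000000, DF = 0.878211, PV = 16.686003
  t = 2.5000: CF_t = 19.000000, DF = 0.850156, PV = 16.152955
  t = 3.0000: CF_t = 19.000000, DF = 0.822997, PV = 15.636936
  t = 3.5000: CF_t = 19.000000, DF = 0.796705, PV = 15.137402
  t = 4.0000: CF_t = 19.000000, DF = 0.771254, PV = 14.653826
  t = 4.5000: CF_t = 19.000000, DF = 0.746616, PV = 14.185698
  t = 5.0000: CF_t = 1019.000000, DF = 0.722764, PV = 736.496977
Price P = sum_t PV_t = 882.384919
Convexity numerator sum_t t*(t + 1/m) * CF_t / (1+y/m)^(m*t + 2):
  t = 0.5000: term = 8.618321
  t = 1.0000: term = 25.029004
  t = 1.5000: term = 48.458866
  t = 2.0000: term = 78.184682
  t = 2.5000: term = 113.530517
  t = 3.0000: term = 153.865172
  t = 3.5000: term = 198.599771
  t = 4.0000: term = 247.185443
  t = 4.5000: term = 299.111136
  t = 5.0000: term = 18980.297686
Convexity = (1/P) * sum = 20152.880598 / 882.384919 = 22.839104

Answer: Convexity = 22.8391


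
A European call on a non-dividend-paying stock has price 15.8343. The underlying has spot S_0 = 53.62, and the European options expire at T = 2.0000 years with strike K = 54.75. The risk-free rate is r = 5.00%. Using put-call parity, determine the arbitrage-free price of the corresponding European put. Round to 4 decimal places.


Put-call parity: C - P = S_0 * exp(-qT) - K * exp(-rT).
S_0 * exp(-qT) = 53.6200 * 1.00000000 = 53.62000000
K * exp(-rT) = 54.7500 * 0.90483742 = 49.53984864
P = C - S*exp(-qT) + K*exp(-rT)
P = 15.8343 - 53.62000000 + 49.53984864 = 11.7541

Answer: Put price = 11.7541


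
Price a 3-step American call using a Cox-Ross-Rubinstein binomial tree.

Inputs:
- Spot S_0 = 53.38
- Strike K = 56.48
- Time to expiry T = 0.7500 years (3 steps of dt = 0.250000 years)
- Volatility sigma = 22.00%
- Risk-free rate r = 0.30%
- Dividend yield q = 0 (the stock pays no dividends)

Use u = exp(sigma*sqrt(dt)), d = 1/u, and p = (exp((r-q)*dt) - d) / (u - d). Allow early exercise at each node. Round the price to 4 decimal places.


dt = T/N = 0.250000
u = exp(sigma*sqrt(dt)) = 1.116278; d = 1/u = 0.895834
p = (exp((r-q)*dt) - d) / (u - d) = 0.475931
Discount per step: exp(-r*dt) = 0.999250
Stock lattice S(k, i) with i counting down-moves:
  k=0: S(0,0) = 53.3800
  k=1: S(1,0) = 59.5869; S(1,1) = 47.8196
  k=2: S(2,0) = 66.5156; S(2,1) = 53.3800; S(2,2) = 42.8385
  k=3: S(3,0) = 74.2499; S(3,1) = 59.5869; S(3,2) = 47.8196; S(3,3) = 38.3761
Terminal payoffs V(N, i) = max(S_T - K, 0):
  V(3,0) = 17.769879; V(3,1) = 3.106923; V(3,2) = 0.000000; V(3,3) = 0.000000
Backward induction: V(k, i) = exp(-r*dt) * [p * V(k+1, i) + (1-p) * V(k+1, i+1)]; then take max(V_cont, immediate exercise) for American.
  V(2,0) = exp(-r*dt) * [p*17.769879 + (1-p)*3.106923] = 10.077920; exercise = 10.035576; V(2,0) = max -> 10.077920
  V(2,1) = exp(-r*dt) * [p*3.106923 + (1-p)*0.000000] = 1.477573; exercise = 0.000000; V(2,1) = max -> 1.477573
  V(2,2) = exp(-r*dt) * [p*0.000000 + (1-p)*0.000000] = 0.000000; exercise = 0.000000; V(2,2) = max -> 0.000000
  V(1,0) = exp(-r*dt) * [p*10.077920 + (1-p)*1.477573] = 5.566570; exercise = 3.106923; V(1,0) = max -> 5.566570
  V(1,1) = exp(-r*dt) * [p*1.477573 + (1-p)*0.000000] = 0.702696; exercise = 0.000000; V(1,1) = max -> 0.702696
  V(0,0) = exp(-r*dt) * [p*5.566570 + (1-p)*0.702696] = 3.015303; exercise = 0.000000; V(0,0) = max -> 3.015303

Answer: Price = V(0,0) = 3.0153


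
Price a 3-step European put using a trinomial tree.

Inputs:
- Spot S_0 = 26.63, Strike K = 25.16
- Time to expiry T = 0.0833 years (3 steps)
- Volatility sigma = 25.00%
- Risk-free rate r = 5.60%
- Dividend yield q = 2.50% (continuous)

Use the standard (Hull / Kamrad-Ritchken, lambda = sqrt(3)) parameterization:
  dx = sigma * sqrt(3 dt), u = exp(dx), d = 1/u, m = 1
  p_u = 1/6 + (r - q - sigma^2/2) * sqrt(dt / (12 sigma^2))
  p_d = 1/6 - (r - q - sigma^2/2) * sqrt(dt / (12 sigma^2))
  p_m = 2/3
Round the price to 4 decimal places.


Answer: Price = V(0,0) = 0.2240

Derivation:
dt = T/N = 0.027767; dx = sigma*sqrt(3*dt) = 0.072154
u = exp(dx) = 1.074821; d = 1/u = 0.930387
p_u = 0.166619, p_m = 0.666667, p_d = 0.166715
Discount per step: exp(-r*dt) = 0.998446
Stock lattice S(k, j) with j the centered position index:
  k=0: S(0,+0) = 26.6300
  k=1: S(1,-1) = 24.7762; S(1,+0) = 26.6300; S(1,+1) = 28.6225
  k=2: S(2,-2) = 23.0515; S(2,-1) = 24.7762; S(2,+0) = 26.6300; S(2,+1) = 28.6225; S(2,+2) = 30.7641
  k=3: S(3,-3) = 21.4468; S(3,-2) = 23.0515; S(3,-1) = 24.7762; S(3,+0) = 26.6300; S(3,+1) = 28.6225; S(3,+2) = 30.7641; S(3,+3) = 33.0659
Terminal payoffs V(N, j) = max(K - S_T, 0):
  V(3,-3) = 3.713202; V(3,-2) = 2.108526; V(3,-1) = 0.383787; V(3,+0) = 0.000000; V(3,+1) = 0.000000; V(3,+2) = 0.000000; V(3,+3) = 0.000000
Backward induction: V(k, j) = exp(-r*dt) * [p_u * V(k+1, j+1) + p_m * V(k+1, j) + p_d * V(k+1, j-1)]
  V(2,-2) = exp(-r*dt) * [p_u*0.383787 + p_m*2.108526 + p_d*3.713202] = 2.085431
  V(2,-1) = exp(-r*dt) * [p_u*0.000000 + p_m*0.383787 + p_d*2.108526] = 0.606437
  V(2,+0) = exp(-r*dt) * [p_u*0.000000 + p_m*0.000000 + p_d*0.383787] = 0.063884
  V(2,+1) = exp(-r*dt) * [p_u*0.000000 + p_m*0.000000 + p_d*0.000000] = 0.000000
  V(2,+2) = exp(-r*dt) * [p_u*0.000000 + p_m*0.000000 + p_d*0.000000] = 0.000000
  V(1,-1) = exp(-r*dt) * [p_u*0.063884 + p_m*0.606437 + p_d*2.085431] = 0.761422
  V(1,+0) = exp(-r*dt) * [p_u*0.000000 + p_m*0.063884 + p_d*0.606437] = 0.143468
  V(1,+1) = exp(-r*dt) * [p_u*0.000000 + p_m*0.000000 + p_d*0.063884] = 0.010634
  V(0,+0) = exp(-r*dt) * [p_u*0.010634 + p_m*0.143468 + p_d*0.761422] = 0.224009


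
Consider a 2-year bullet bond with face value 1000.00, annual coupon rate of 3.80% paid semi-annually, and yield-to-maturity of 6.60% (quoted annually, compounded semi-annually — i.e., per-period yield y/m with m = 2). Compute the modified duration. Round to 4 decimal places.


Answer: Modified duration = 1.8810

Derivation:
Coupon per period c = face * coupon_rate / m = 19.000000
Periods per year m = 2; per-period yield y/m = 0.033000
Number of cashflows N = 4
Cashflows (t years, CF_t, discount factor 1/(1+y/m)^(m*t), PV):
  t = 0.5000: CF_t = 19.000000, DF = 0.968054, PV = 18.393030
  t = 1.0000: CF_t = 19.000000, DF = 0.937129, PV = 17.805450
  t = 1.5000: CF_t = 19.000000, DF = 0.907192, PV = 17.236641
  t = 2.0000: CF_t = 1019.000000, DF = 0.878211, PV = 894.896682
Price P = sum_t PV_t = 948.331803
First compute Macaulay numerator sum_t t * PV_t:
  t * PV_t at t = 0.5000: 9.196515
  t * PV_t at t = 1.0000: 17.805450
  t * PV_t at t = 1.5000: 25.854962
  t * PV_t at t = 2.0000: 1789.793364
Macaulay duration D = 1842.650291 / 948.331803 = 1.943044
Modified duration = D / (1 + y/m) = 1.943044 / (1 + 0.033000) = 1.880972


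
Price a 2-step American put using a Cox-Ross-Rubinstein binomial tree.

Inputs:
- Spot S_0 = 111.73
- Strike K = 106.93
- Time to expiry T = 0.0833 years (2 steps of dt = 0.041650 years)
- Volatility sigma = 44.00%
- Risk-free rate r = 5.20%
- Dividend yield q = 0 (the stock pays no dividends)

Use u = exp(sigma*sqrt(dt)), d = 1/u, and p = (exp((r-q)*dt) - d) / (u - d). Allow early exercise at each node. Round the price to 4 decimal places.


Answer: Price = V(0,0) = 3.5188

Derivation:
dt = T/N = 0.041650
u = exp(sigma*sqrt(dt)) = 1.093952; d = 1/u = 0.914117
p = (exp((r-q)*dt) - d) / (u - d) = 0.489622
Discount per step: exp(-r*dt) = 0.997837
Stock lattice S(k, i) with i counting down-moves:
  k=0: S(0,0) = 111.7300
  k=1: S(1,0) = 122.2272; S(1,1) = 102.1343
  k=2: S(2,0) = 133.7107; S(2,1) = 111.7300; S(2,2) = 93.3627
Terminal payoffs V(N, i) = max(K - S_T, 0):
  V(2,0) = 0.000000; V(2,1) = 0.000000; V(2,2) = 13.567298
Backward induction: V(k, i) = exp(-r*dt) * [p * V(k+1, i) + (1-p) * V(k+1, i+1)]; then take max(V_cont, immediate exercise) for American.
  V(1,0) = exp(-r*dt) * [p*0.000000 + (1-p)*0.000000] = 0.000000; exercise = 0.000000; V(1,0) = max -> 0.000000
  V(1,1) = exp(-r*dt) * [p*0.000000 + (1-p)*13.567298] = 6.909467; exercise = 4.795703; V(1,1) = max -> 6.909467
  V(0,0) = exp(-r*dt) * [p*0.000000 + (1-p)*6.909467] = 3.518809; exercise = 0.000000; V(0,0) = max -> 3.518809


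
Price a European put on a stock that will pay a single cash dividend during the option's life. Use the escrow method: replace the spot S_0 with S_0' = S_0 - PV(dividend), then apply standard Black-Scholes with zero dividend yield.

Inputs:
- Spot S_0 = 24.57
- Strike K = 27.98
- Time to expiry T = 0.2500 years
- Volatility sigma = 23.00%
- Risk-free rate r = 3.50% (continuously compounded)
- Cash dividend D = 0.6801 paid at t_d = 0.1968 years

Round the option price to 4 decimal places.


Answer: Price = 3.9773

Derivation:
PV(D) = D * exp(-r * t_d) = 0.6801 * 0.99313567 = 0.67543157
S_0' = S_0 - PV(D) = 24.5700 - 0.67543157 = 23.89456843
d1 = (ln(S_0'/K) + (r + sigma^2/2)*T) / (sigma*sqrt(T)) = -1.23892433
d2 = d1 - sigma*sqrt(T) = -1.35392433
exp(-rT) = 0.99128817
N(-d1) = 0.89231324; N(-d2) = 0.91211974
P = K * exp(-rT) * N(-d2) - S_0' * N(-d1) = 27.9800 * 0.99128817 * 0.91211974 - 23.89456843 * 0.89231324 = 3.9773


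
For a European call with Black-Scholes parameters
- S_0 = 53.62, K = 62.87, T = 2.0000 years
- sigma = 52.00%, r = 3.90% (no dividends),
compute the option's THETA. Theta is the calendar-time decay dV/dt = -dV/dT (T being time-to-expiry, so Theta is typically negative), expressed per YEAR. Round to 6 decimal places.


d1 = 0.2573501945; d2 = -0.4780408579
phi(d1) = 0.3859478221; exp(-qT) = 1.0000000000; exp(-rT) = 0.9249644265
Theta = -S*exp(-qT)*phi(d1)*sigma/(2*sqrt(T)) - r*K*exp(-rT)*N(d2) + q*S*exp(-qT)*N(d1)
N(d1) = 0.6015457764; N(d2) = 0.3163105624; sqrt(T) = 1.4142135624
Term 1 = -53.6200 * 1.0000000000 * 0.3859478221 * 0.5200 / (2 * 1.4142135624) = -3.8046416189
Term 2 = -0.0390 * 62.8700 * 0.9249644265 * 0.3163105624 = -0.7173759157
Term 3 = 0 (no dividend yield, q = 0)
Theta = -3.8046416189 + (-0.7173759157) + (0.0000000000) = -4.522018

Answer: Theta = -4.522018


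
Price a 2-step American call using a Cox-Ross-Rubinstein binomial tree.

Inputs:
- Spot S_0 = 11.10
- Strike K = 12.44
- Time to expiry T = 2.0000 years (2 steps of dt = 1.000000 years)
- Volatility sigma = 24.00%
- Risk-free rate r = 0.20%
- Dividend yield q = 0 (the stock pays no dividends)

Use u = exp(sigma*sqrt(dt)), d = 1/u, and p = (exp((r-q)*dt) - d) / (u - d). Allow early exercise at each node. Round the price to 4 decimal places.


dt = T/N = 1.000000
u = exp(sigma*sqrt(dt)) = 1.271249; d = 1/u = 0.786628
p = (exp((r-q)*dt) - d) / (u - d) = 0.444417
Discount per step: exp(-r*dt) = 0.998002
Stock lattice S(k, i) with i counting down-moves:
  k=0: S(0,0) = 11.1000
  k=1: S(1,0) = 14.1109; S(1,1) = 8.7316
  k=2: S(2,0) = 17.9384; S(2,1) = 11.1000; S(2,2) = 6.8685
Terminal payoffs V(N, i) = max(S_T - K, 0):
  V(2,0) = 5.498426; V(2,1) = 0.000000; V(2,2) = 0.000000
Backward induction: V(k, i) = exp(-r*dt) * [p * V(k+1, i) + (1-p) * V(k+1, i+1)]; then take max(V_cont, immediate exercise) for American.
  V(1,0) = exp(-r*dt) * [p*5.498426 + (1-p)*0.000000] = 2.438714; exercise = 1.670866; V(1,0) = max -> 2.438714
  V(1,1) = exp(-r*dt) * [p*0.000000 + (1-p)*0.000000] = 0.000000; exercise = 0.000000; V(1,1) = max -> 0.000000
  V(0,0) = exp(-r*dt) * [p*2.438714 + (1-p)*0.000000] = 1.081641; exercise = 0.000000; V(0,0) = max -> 1.081641

Answer: Price = V(0,0) = 1.0816


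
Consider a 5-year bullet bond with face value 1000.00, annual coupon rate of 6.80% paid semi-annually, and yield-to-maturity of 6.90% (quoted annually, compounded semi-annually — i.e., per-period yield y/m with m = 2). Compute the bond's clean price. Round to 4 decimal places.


Answer: Price = 995.8312

Derivation:
Coupon per period c = face * coupon_rate / m = 34.000000
Periods per year m = 2; per-period yield y/m = 0.034500
Number of cashflows N = 10
Cashflows (t years, CF_t, discount factor 1/(1+y/m)^(m*t), PV):
  t = 0.5000: CF_t = 34.000000, DF = 0.966651, PV = 32.866119
  t = 1.0000: CF_t = 34.000000, DF = 0.934413, PV = 31.770052
  t = 1.5000: CF_t = 34.000000, DF = 0.903251, PV = 30.710539
  t = 2.0000: CF_t = 34.000000, DF = 0.873128, PV = 29.686359
  t = 2.5000: CF_t = 34.000000, DF = 0.844010, PV = 28.696336
  t = 3.0000: CF_t = 34.000000, DF = 0.815863, PV = 27.739329
  t = 3.5000: CF_t = 34.000000, DF = 0.788654, PV = 26.814238
  t = 4.0000: CF_t = 34.000000, DF = 0.762353, PV = 25.919998
  t = 4.5000: CF_t = 34.000000, DF = 0.736929, PV = 25.055580
  t = 5.0000: CF_t = 1034.000000, DF = 0.712353, PV = 736.572650
Price P = sum_t PV_t = 995.831198


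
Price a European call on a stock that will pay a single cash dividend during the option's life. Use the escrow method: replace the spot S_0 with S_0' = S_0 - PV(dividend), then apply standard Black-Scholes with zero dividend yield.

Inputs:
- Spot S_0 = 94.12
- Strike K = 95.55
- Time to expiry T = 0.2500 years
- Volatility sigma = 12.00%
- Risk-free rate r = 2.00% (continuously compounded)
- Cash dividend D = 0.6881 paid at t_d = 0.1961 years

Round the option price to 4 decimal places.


PV(D) = D * exp(-r * t_d) = 0.6881 * 0.99608568 = 0.68540656
S_0' = S_0 - PV(D) = 94.1200 - 0.68540656 = 93.43459344
d1 = (ln(S_0'/K) + (r + sigma^2/2)*T) / (sigma*sqrt(T)) = -0.25980024
d2 = d1 - sigma*sqrt(T) = -0.31980024
exp(-rT) = 0.99501248
N(d1) = 0.39750893; N(d2) = 0.37455988
C = S_0' * N(d1) - K * exp(-rT) * N(d2) = 93.43459344 * 0.39750893 - 95.5500 * 0.99501248 * 0.37455988 = 1.5304

Answer: Price = 1.5304


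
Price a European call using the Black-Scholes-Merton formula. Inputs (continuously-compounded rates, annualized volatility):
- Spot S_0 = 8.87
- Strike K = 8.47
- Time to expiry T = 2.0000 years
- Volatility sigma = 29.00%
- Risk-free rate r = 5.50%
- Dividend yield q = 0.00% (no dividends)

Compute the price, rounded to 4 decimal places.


Answer: Price = 2.0723

Derivation:
d1 = (ln(S/K) + (r - q + 0.5*sigma^2) * T) / (sigma * sqrt(T)) = 0.58578747
d2 = d1 - sigma * sqrt(T) = 0.17566553
exp(-rT) = 0.89583414; exp(-qT) = 1.00000000
C = S_0 * exp(-qT) * N(d1) - K * exp(-rT) * N(d2)
N(d1) = 0.72099083; N(d2) = 0.56972164
C = 8.8700 * 1.00000000 * 0.72099083 - 8.4700 * 0.89583414 * 0.56972164 = 2.0723


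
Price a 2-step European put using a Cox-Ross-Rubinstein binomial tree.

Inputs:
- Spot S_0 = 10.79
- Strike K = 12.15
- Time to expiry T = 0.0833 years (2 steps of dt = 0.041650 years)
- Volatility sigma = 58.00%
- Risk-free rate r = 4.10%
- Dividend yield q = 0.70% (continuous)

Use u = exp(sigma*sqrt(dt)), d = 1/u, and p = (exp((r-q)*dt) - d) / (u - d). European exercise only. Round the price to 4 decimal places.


dt = T/N = 0.041650
u = exp(sigma*sqrt(dt)) = 1.125659; d = 1/u = 0.888369
p = (exp((r-q)*dt) - d) / (u - d) = 0.476414
Discount per step: exp(-r*dt) = 0.998294
Stock lattice S(k, i) with i counting down-moves:
  k=0: S(0,0) = 10.7900
  k=1: S(1,0) = 12.1459; S(1,1) = 9.5855
  k=2: S(2,0) = 13.6721; S(2,1) = 10.7900; S(2,2) = 8.5155
Terminal payoffs V(N, i) = max(K - S_T, 0):
  V(2,0) = 0.000000; V(2,1) = 1.360000; V(2,2) = 3.634542
Backward induction: V(k, i) = exp(-r*dt) * [p * V(k+1, i) + (1-p) * V(k+1, i+1)].
  V(1,0) = exp(-r*dt) * [p*0.000000 + (1-p)*1.360000] = 0.710861
  V(1,1) = exp(-r*dt) * [p*1.360000 + (1-p)*3.634542] = 2.546565
  V(0,0) = exp(-r*dt) * [p*0.710861 + (1-p)*2.546565] = 1.669156

Answer: Price = V(0,0) = 1.6692


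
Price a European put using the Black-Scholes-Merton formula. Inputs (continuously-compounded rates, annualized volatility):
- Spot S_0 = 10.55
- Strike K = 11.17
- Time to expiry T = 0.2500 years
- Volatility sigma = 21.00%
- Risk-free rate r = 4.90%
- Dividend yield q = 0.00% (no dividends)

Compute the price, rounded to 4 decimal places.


Answer: Price = 0.7344

Derivation:
d1 = (ln(S/K) + (r - q + 0.5*sigma^2) * T) / (sigma * sqrt(T)) = -0.37469765
d2 = d1 - sigma * sqrt(T) = -0.47969765
exp(-rT) = 0.98782473; exp(-qT) = 1.00000000
P = K * exp(-rT) * N(-d2) - S_0 * exp(-qT) * N(-d1)
N(-d1) = 0.64605733; N(-d2) = 0.68427880
P = 11.1700 * 0.98782473 * 0.68427880 - 10.5500 * 1.00000000 * 0.64605733 = 0.7344


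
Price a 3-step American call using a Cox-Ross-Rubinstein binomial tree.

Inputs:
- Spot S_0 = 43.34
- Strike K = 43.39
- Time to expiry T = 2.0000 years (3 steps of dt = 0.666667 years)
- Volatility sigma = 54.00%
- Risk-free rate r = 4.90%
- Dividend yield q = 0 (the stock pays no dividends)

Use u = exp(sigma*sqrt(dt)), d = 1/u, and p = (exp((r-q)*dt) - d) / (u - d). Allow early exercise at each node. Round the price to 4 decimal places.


dt = T/N = 0.666667
u = exp(sigma*sqrt(dt)) = 1.554118; d = 1/u = 0.643452
p = (exp((r-q)*dt) - d) / (u - d) = 0.427988
Discount per step: exp(-r*dt) = 0.967861
Stock lattice S(k, i) with i counting down-moves:
  k=0: S(0,0) = 43.3400
  k=1: S(1,0) = 67.3555; S(1,1) = 27.8872
  k=2: S(2,0) = 104.6783; S(2,1) = 43.3400; S(2,2) = 17.9441
  k=3: S(3,0) = 162.6825; S(3,1) = 67.3555; S(3,2) = 27.8872; S(3,3) = 11.5461
Terminal payoffs V(N, i) = max(S_T - K, 0):
  V(3,0) = 119.292501; V(3,1) = 23.965472; V(3,2) = 0.000000; V(3,3) = 0.000000
Backward induction: V(k, i) = exp(-r*dt) * [p * V(k+1, i) + (1-p) * V(k+1, i+1)]; then take max(V_cont, immediate exercise) for American.
  V(2,0) = exp(-r*dt) * [p*119.292501 + (1-p)*23.965472] = 62.682855; exercise = 61.288349; V(2,0) = max -> 62.682855
  V(2,1) = exp(-r*dt) * [p*23.965472 + (1-p)*0.000000] = 9.927291; exercise = 0.000000; V(2,1) = max -> 9.927291
  V(2,2) = exp(-r*dt) * [p*0.000000 + (1-p)*0.000000] = 0.000000; exercise = 0.000000; V(2,2) = max -> 0.000000
  V(1,0) = exp(-r*dt) * [p*62.682855 + (1-p)*9.927291] = 31.461337; exercise = 23.965472; V(1,0) = max -> 31.461337
  V(1,1) = exp(-r*dt) * [p*9.927291 + (1-p)*0.000000] = 4.112212; exercise = 0.000000; V(1,1) = max -> 4.112212
  V(0,0) = exp(-r*dt) * [p*31.461337 + (1-p)*4.112212] = 15.308961; exercise = 0.000000; V(0,0) = max -> 15.308961

Answer: Price = V(0,0) = 15.3090


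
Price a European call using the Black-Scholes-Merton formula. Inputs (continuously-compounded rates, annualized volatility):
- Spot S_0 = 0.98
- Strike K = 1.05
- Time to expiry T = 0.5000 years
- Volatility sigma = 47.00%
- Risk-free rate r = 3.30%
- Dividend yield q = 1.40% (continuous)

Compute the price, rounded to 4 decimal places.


Answer: Price = 0.1046

Derivation:
d1 = (ln(S/K) + (r - q + 0.5*sigma^2) * T) / (sigma * sqrt(T)) = -0.01284188
d2 = d1 - sigma * sqrt(T) = -0.34518206
exp(-rT) = 0.98363538; exp(-qT) = 0.99302444
C = S_0 * exp(-qT) * N(d1) - K * exp(-rT) * N(d2)
N(d1) = 0.49487697; N(d2) = 0.36497875
C = 0.9800 * 0.99302444 * 0.49487697 - 1.0500 * 0.98363538 * 0.36497875 = 0.1046


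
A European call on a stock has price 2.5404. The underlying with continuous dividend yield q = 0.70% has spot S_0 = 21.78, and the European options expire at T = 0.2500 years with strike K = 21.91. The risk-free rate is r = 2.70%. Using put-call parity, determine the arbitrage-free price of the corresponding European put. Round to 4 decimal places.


Put-call parity: C - P = S_0 * exp(-qT) - K * exp(-rT).
S_0 * exp(-qT) = 21.7800 * 0.99825153 = 21.74191833
K * exp(-rT) = 21.9100 * 0.99327273 = 21.76260552
P = C - S*exp(-qT) + K*exp(-rT)
P = 2.5404 - 21.74191833 + 21.76260552 = 2.5611

Answer: Put price = 2.5611


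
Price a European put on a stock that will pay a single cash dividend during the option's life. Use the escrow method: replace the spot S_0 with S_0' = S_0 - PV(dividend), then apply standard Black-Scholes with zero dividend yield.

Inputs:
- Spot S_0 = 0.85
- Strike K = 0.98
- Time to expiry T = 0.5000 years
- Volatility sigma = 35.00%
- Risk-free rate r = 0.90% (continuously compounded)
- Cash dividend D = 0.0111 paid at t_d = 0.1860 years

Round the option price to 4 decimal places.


Answer: Price = 0.1737

Derivation:
PV(D) = D * exp(-r * t_d) = 0.0111 * 0.99832740 = 0.01108143
S_0' = S_0 - PV(D) = 0.8500 - 0.01108143 = 0.83891857
d1 = (ln(S_0'/K) + (r + sigma^2/2)*T) / (sigma*sqrt(T)) = -0.48614169
d2 = d1 - sigma*sqrt(T) = -0.73362907
exp(-rT) = 0.99551011
N(-d1) = 0.68656665; N(-d2) = 0.76841258
P = K * exp(-rT) * N(-d2) - S_0' * N(-d1) = 0.9800 * 0.99551011 * 0.76841258 - 0.83891857 * 0.68656665 = 0.1737


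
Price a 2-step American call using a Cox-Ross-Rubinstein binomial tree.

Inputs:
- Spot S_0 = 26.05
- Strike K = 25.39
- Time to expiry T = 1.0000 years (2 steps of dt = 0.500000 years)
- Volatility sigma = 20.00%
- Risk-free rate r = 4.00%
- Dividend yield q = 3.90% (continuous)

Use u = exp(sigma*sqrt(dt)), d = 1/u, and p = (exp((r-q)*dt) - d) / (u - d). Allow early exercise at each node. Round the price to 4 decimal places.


Answer: Price = V(0,0) = 2.2690

Derivation:
dt = T/N = 0.500000
u = exp(sigma*sqrt(dt)) = 1.151910; d = 1/u = 0.868123
p = (exp((r-q)*dt) - d) / (u - d) = 0.466466
Discount per step: exp(-r*dt) = 0.980199
Stock lattice S(k, i) with i counting down-moves:
  k=0: S(0,0) = 26.0500
  k=1: S(1,0) = 30.0073; S(1,1) = 22.6146
  k=2: S(2,0) = 34.5657; S(2,1) = 26.0500; S(2,2) = 19.6323
Terminal payoffs V(N, i) = max(S_T - K, 0):
  V(2,0) = 9.175652; V(2,1) = 0.660000; V(2,2) = 0.000000
Backward induction: V(k, i) = exp(-r*dt) * [p * V(k+1, i) + (1-p) * V(k+1, i+1)]; then take max(V_cont, immediate exercise) for American.
  V(1,0) = exp(-r*dt) * [p*9.175652 + (1-p)*0.660000] = 4.540536; exercise = 4.617253; V(1,0) = max -> 4.617253
  V(1,1) = exp(-r*dt) * [p*0.660000 + (1-p)*0.000000] = 0.301771; exercise = 0.000000; V(1,1) = max -> 0.301771
  V(0,0) = exp(-r*dt) * [p*4.617253 + (1-p)*0.301771] = 2.268960; exercise = 0.660000; V(0,0) = max -> 2.268960


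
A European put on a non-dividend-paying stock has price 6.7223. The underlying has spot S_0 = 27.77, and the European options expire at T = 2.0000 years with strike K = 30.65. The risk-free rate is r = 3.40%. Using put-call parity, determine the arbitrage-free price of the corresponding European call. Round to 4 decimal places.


Answer: Call price = 5.8572

Derivation:
Put-call parity: C - P = S_0 * exp(-qT) - K * exp(-rT).
S_0 * exp(-qT) = 27.7700 * 1.00000000 = 27.77000000
K * exp(-rT) = 30.6500 * 0.93426047 = 28.63508352
C = P + S*exp(-qT) - K*exp(-rT)
C = 6.7223 + 27.77000000 - 28.63508352 = 5.8572


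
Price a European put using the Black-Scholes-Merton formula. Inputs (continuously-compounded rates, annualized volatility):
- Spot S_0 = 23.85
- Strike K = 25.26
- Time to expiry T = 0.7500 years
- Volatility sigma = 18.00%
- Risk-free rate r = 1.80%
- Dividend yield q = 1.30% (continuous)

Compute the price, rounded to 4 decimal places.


d1 = (ln(S/K) + (r - q + 0.5*sigma^2) * T) / (sigma * sqrt(T)) = -0.26646575
d2 = d1 - sigma * sqrt(T) = -0.42235032
exp(-rT) = 0.98659072; exp(-qT) = 0.99029738
P = K * exp(-rT) * N(-d2) - S_0 * exp(-qT) * N(-d1)
N(-d1) = 0.60505973; N(-d2) = 0.66361533
P = 25.2600 * 0.98659072 * 0.66361533 - 23.8500 * 0.99029738 * 0.60505973 = 2.2475

Answer: Price = 2.2475


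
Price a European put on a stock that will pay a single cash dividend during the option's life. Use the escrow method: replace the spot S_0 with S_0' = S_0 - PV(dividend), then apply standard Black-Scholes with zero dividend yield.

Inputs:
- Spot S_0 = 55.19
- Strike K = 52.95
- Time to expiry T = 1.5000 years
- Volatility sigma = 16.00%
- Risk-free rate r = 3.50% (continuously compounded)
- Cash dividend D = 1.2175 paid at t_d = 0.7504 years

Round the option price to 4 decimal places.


PV(D) = D * exp(-r * t_d) = 1.2175 * 0.97407790 = 1.18593984
S_0' = S_0 - PV(D) = 55.1900 - 1.18593984 = 54.00406016
d1 = (ln(S_0'/K) + (r + sigma^2/2)*T) / (sigma*sqrt(T)) = 0.46648062
d2 = d1 - sigma*sqrt(T) = 0.27052144
exp(-rT) = 0.94885432
N(-d1) = 0.32043576; N(-d2) = 0.39337956
P = K * exp(-rT) * N(-d2) - S_0' * N(-d1) = 52.9500 * 0.94885432 * 0.39337956 - 54.00406016 * 0.32043576 = 2.4593

Answer: Price = 2.4593


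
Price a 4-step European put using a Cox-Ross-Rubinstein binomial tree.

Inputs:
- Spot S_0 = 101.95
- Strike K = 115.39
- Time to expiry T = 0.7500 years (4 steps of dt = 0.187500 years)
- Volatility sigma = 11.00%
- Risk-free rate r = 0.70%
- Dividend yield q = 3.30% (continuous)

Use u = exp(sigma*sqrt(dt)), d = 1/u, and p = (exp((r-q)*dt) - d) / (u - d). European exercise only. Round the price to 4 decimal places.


Answer: Price = V(0,0) = 15.6169

Derivation:
dt = T/N = 0.187500
u = exp(sigma*sqrt(dt)) = 1.048784; d = 1/u = 0.953485
p = (exp((r-q)*dt) - d) / (u - d) = 0.437064
Discount per step: exp(-r*dt) = 0.998688
Stock lattice S(k, i) with i counting down-moves:
  k=0: S(0,0) = 101.9500
  k=1: S(1,0) = 106.9235; S(1,1) = 97.2078
  k=2: S(2,0) = 112.1397; S(2,1) = 101.9500; S(2,2) = 92.6862
  k=3: S(3,0) = 117.6103; S(3,1) = 106.9235; S(3,2) = 97.2078; S(3,3) = 88.3749
  k=4: S(4,0) = 123.3478; S(4,1) = 112.1397; S(4,2) = 101.9500; S(4,3) = 92.6862; S(4,4) = 84.2642
Terminal payoffs V(N, i) = max(K - S_T, 0):
  V(4,0) = 0.000000; V(4,1) = 3.250314; V(4,2) = 13.440000; V(4,3) = 22.703790; V(4,4) = 31.125816
Backward induction: V(k, i) = exp(-r*dt) * [p * V(k+1, i) + (1-p) * V(k+1, i+1)].
  V(3,0) = exp(-r*dt) * [p*0.000000 + (1-p)*3.250314] = 1.827319
  V(3,1) = exp(-r*dt) * [p*3.250314 + (1-p)*13.440000] = 8.974668
  V(3,2) = exp(-r*dt) * [p*13.440000 + (1-p)*22.703790] = 18.630452
  V(3,3) = exp(-r*dt) * [p*22.703790 + (1-p)*31.125816] = 27.408854
  V(2,0) = exp(-r*dt) * [p*1.827319 + (1-p)*8.974668] = 5.843145
  V(2,1) = exp(-r*dt) * [p*8.974668 + (1-p)*18.630452] = 14.391355
  V(2,2) = exp(-r*dt) * [p*18.630452 + (1-p)*27.408854] = 23.541212
  V(1,0) = exp(-r*dt) * [p*5.843145 + (1-p)*14.391355] = 10.641264
  V(1,1) = exp(-r*dt) * [p*14.391355 + (1-p)*23.541212] = 19.516507
  V(0,0) = exp(-r*dt) * [p*10.641264 + (1-p)*19.516507] = 15.616947
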